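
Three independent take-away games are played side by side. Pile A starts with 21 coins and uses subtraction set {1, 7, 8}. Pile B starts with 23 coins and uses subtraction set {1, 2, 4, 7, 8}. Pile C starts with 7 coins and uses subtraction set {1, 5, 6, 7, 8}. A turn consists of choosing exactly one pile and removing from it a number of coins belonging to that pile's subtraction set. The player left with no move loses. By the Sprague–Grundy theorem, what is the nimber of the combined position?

1

Pile A, S = {1, 7, 8}:
n :  0  1  2  3  4  5  6  7  8  9 10 11 12 13 14 15 16 17 18 19 20 21
G :  0  1  0  1  0  1  0  1  2  3  2  3  2  3  2  0  1  0  1  0  1  0
G_A(21) = 0.
Pile B, S = {1, 2, 4, 7, 8}:
G(0) = 0
G(1) = mex{0} = 1
G(2) = mex{1,0} = 2
G(3) = mex{2,1} = 0
G(4) = mex{0,2,0} = 1
G(5) = mex{1,0,1} = 2
G(6) = mex{2,1,2} = 0
G(7) = mex{0,2,0,0} = 1
G(8) = mex{1,0,1,1,0} = 2
G(9) = mex{2,1,2,2,1} = 0
G(10) = mex{0,2,0,0,2} = 1
G(11) = mex{1,0,1,1,0} = 2
G(12) = mex{2,1,2,2,1} = 0
G(13) = mex{0,2,0,0,2} = 1
G(14) = mex{1,0,1,1,0} = 2
G(15) = mex{2,1,2,2,1} = 0
G(16) = mex{0,2,0,0,2} = 1
G(17) = mex{1,0,1,1,0} = 2
G(18) = mex{2,1,2,2,1} = 0
G(19) = mex{0,2,0,0,2} = 1
G(20) = mex{1,0,1,1,0} = 2
G(21) = mex{2,1,2,2,1} = 0
G(22) = mex{0,2,0,0,2} = 1
G(23) = mex{1,0,1,1,0} = 2
G_B(23) = 2.
Pile C, S = {1, 5, 6, 7, 8}:
G(0) = 0
G(1) = mex{0} = 1
G(2) = mex{1} = 0
G(3) = mex{0} = 1
G(4) = mex{1} = 0
G(5) = mex{0,0} = 1
G(6) = mex{1,1,0} = 2
G(7) = mex{2,0,1,0} = 3
G_C(7) = 3.
Combined Grundy value = 0 ⊕ 2 ⊕ 3 = 1.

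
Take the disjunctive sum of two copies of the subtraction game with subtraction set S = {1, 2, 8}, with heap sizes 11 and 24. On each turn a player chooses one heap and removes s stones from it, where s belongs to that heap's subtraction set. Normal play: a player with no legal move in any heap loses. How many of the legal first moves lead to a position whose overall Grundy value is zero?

All heaps use S = {1, 2, 8}:
G(0) = 0
G(1) = mex{0} = 1
G(2) = mex{1,0} = 2
G(3) = mex{2,1} = 0
G(4) = mex{0,2} = 1
G(5) = mex{1,0} = 2
G(6) = mex{2,1} = 0
G(7) = mex{0,2} = 1
G(8) = mex{1,0,0} = 2
G(9) = mex{2,1,1} = 0
G(10) = mex{0,2,2} = 1
G(11) = mex{1,0,0} = 2
G(12) = mex{2,1,1} = 0
G(13) = mex{0,2,2} = 1
G(14) = mex{1,0,0} = 2
G(15) = mex{2,1,1} = 0
G(16) = mex{0,2,2} = 1
G(17) = mex{1,0,0} = 2
G(18) = mex{2,1,1} = 0
G(19) = mex{0,2,2} = 1
G(20) = mex{1,0,0} = 2
G(21) = mex{2,1,1} = 0
G(22) = mex{0,2,2} = 1
G(23) = mex{1,0,0} = 2
G(24) = mex{2,1,1} = 0
Heap A: G(11) = 2.
Heap B: G(24) = 0.
Combined Grundy value = 2 ⊕ 0 = 2.
A winning move leaves total XOR = 0, i.e. changes one component's Grundy value g to g ⊕ X where X is the current total.
Heap A: need g' = 2⊕2 = 0. Options: 11−1→G=1, 11−2→G=0, 11−8→G=0. Hits: 2.
Heap B: need g' = 0⊕2 = 2. Options: 24−1→G=2, 24−2→G=1, 24−8→G=1. Hits: 1.

3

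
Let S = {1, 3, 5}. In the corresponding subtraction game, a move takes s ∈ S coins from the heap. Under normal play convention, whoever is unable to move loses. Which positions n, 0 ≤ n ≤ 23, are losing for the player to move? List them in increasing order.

0, 2, 4, 6, 8, 10, 12, 14, 16, 18, 20, 22

n :  0  1  2  3  4  5  6  7  8  9 10 11 12 13 14 15 16 17 18 19 20 21 22 23
G :  0  1  0  1  0  1  0  1  0  1  0  1  0  1  0  1  0  1  0  1  0  1  0  1
P-positions are exactly the n with G(n) = 0.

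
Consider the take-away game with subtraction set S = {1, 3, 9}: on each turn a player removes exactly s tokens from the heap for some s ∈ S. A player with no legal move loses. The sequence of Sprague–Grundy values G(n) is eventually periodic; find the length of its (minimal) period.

G(0) = 0
G(1) = mex{0} = 1
G(2) = mex{1} = 0
G(3) = mex{0,0} = 1
G(4) = mex{1,1} = 0
G(5) = mex{0,0} = 1
G(6) = mex{1,1} = 0
G(7) = mex{0,0} = 1
G(8) = mex{1,1} = 0
G(9) = mex{0,0,0} = 1
G(10) = mex{1,1,1} = 0
G(11) = mex{0,0,0} = 1
G(12) = mex{1,1,1} = 0
G(13) = mex{0,0,0} = 1
G(14) = mex{1,1,1} = 0
G(n+2) = G(n) holds for n = 0,…,8 (a full window of length max(S) = 9), so the sequence is purely periodic with period 2.

2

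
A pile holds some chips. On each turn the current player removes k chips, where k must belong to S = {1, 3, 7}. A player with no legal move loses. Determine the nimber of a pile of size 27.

n :  0  1  2  3  4  5  6  7  8  9 10 11 12 13 14 15 16 17 18 19 20 21 22 23 24 25 26 27
G :  0  1  0  1  0  1  0  1  0  1  0  1  0  1  0  1  0  1  0  1  0  1  0  1  0  1  0  1

1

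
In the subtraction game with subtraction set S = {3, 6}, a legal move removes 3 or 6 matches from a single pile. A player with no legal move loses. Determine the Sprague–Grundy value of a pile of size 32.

n :  0  1  2  3  4  5  6  7  8  9 10 11 12 13 14 15 16 17 18 19 20 21 22 23 24 25 26 27 28 29 30 31 32
G :  0  0  0  1  1  1  2  2  2  0  0  0  1  1  1  2  2  2  0  0  0  1  1  1  2  2  2  0  0  0  1  1  1

1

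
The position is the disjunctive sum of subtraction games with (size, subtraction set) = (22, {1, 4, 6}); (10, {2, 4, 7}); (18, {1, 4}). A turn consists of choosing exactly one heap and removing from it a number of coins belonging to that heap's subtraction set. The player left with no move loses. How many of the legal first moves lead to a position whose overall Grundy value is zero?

Heap A, S = {1, 4, 6}:
n :  0  1  2  3  4  5  6  7  8  9 10 11 12 13 14 15 16 17 18 19 20 21 22
G :  0  1  0  1  2  0  1  0  1  2  0  1  0  1  2  0  1  0  1  2  0  1  0
G_A(22) = 0.
Heap B, S = {2, 4, 7}:
n :  0  1  2  3  4  5  6  7  8  9 10
G :  0  0  1  1  2  2  0  3  1  0  2
G_B(10) = 2.
Heap C, S = {1, 4}:
n :  0  1  2  3  4  5  6  7  8  9 10 11 12 13 14 15 16 17 18
G :  0  1  0  1  2  0  1  0  1  2  0  1  0  1  2  0  1  0  1
G_C(18) = 1.
Combined Grundy value = 0 ⊕ 2 ⊕ 1 = 3.
A winning move leaves total XOR = 0, i.e. changes one component's Grundy value g to g ⊕ X where X is the current total.
Heap A: need g' = 0⊕3 = 3. Options: 22−1→G=1, 22−4→G=1, 22−6→G=1. Hits: 0.
Heap B: need g' = 2⊕3 = 1. Options: 10−2→G=1, 10−4→G=0, 10−7→G=1. Hits: 2.
Heap C: need g' = 1⊕3 = 2. Options: 18−1→G=0, 18−4→G=2. Hits: 1.

3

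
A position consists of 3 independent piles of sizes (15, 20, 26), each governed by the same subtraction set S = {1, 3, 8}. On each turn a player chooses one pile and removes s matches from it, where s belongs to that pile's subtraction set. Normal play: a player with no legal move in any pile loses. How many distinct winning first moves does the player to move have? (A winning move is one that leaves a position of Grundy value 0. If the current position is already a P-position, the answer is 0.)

All piles use S = {1, 3, 8}:
G(0) = 0
G(1) = mex{0} = 1
G(2) = mex{1} = 0
G(3) = mex{0,0} = 1
G(4) = mex{1,1} = 0
G(5) = mex{0,0} = 1
G(6) = mex{1,1} = 0
G(7) = mex{0,0} = 1
G(8) = mex{1,1,0} = 2
G(9) = mex{2,0,1} = 3
G(10) = mex{3,1,0} = 2
G(11) = mex{2,2,1} = 0
G(12) = mex{0,3,0} = 1
G(13) = mex{1,2,1} = 0
G(14) = mex{0,0,0} = 1
G(15) = mex{1,1,1} = 0
G(16) = mex{0,0,2} = 1
G(17) = mex{1,1,3} = 0
G(18) = mex{0,0,2} = 1
G(19) = mex{1,1,0} = 2
G(20) = mex{2,0,1} = 3
G(21) = mex{3,1,0} = 2
G(22) = mex{2,2,1} = 0
G(23) = mex{0,3,0} = 1
G(24) = mex{1,2,1} = 0
G(25) = mex{0,0,0} = 1
G(26) = mex{1,1,1} = 0
Pile A: G(15) = 0.
Pile B: G(20) = 3.
Pile C: G(26) = 0.
Combined Grundy value = 0 ⊕ 3 ⊕ 0 = 3.
A winning move leaves total XOR = 0, i.e. changes one component's Grundy value g to g ⊕ X where X is the current total.
Pile A: need g' = 0⊕3 = 3. Options: 15−1→G=1, 15−3→G=1, 15−8→G=1. Hits: 0.
Pile B: need g' = 3⊕3 = 0. Options: 20−1→G=2, 20−3→G=0, 20−8→G=1. Hits: 1.
Pile C: need g' = 0⊕3 = 3. Options: 26−1→G=1, 26−3→G=1, 26−8→G=1. Hits: 0.

1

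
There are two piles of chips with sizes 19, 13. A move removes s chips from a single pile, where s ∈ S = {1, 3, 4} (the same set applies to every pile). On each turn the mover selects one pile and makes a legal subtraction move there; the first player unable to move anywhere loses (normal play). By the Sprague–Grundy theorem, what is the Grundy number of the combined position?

1

All piles use S = {1, 3, 4}:
G(0) = 0
G(1) = mex{0} = 1
G(2) = mex{1} = 0
G(3) = mex{0,0} = 1
G(4) = mex{1,1,0} = 2
G(5) = mex{2,0,1} = 3
G(6) = mex{3,1,0} = 2
G(7) = mex{2,2,1} = 0
G(8) = mex{0,3,2} = 1
G(9) = mex{1,2,3} = 0
G(10) = mex{0,0,2} = 1
G(11) = mex{1,1,0} = 2
G(12) = mex{2,0,1} = 3
G(13) = mex{3,1,0} = 2
G(14) = mex{2,2,1} = 0
G(15) = mex{0,3,2} = 1
G(16) = mex{1,2,3} = 0
G(17) = mex{0,0,2} = 1
G(18) = mex{1,1,0} = 2
G(19) = mex{2,0,1} = 3
Pile A: G(19) = 3.
Pile B: G(13) = 2.
Combined Grundy value = 3 ⊕ 2 = 1.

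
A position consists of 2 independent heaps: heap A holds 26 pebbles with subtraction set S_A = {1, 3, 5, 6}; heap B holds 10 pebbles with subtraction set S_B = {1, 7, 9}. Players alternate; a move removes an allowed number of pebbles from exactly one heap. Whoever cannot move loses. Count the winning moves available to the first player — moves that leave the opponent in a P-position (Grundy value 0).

Heap A, S = {1, 3, 5, 6}:
n :  0  1  2  3  4  5  6  7  8  9 10 11 12 13 14 15 16 17 18 19 20 21 22 23 24 25 26
G :  0  1  0  1  0  1  2  3  2  3  2  0  1  0  1  0  1  2  3  2  3  2  0  1  0  1  0
G_A(26) = 0.
Heap B, S = {1, 7, 9}:
n :  0  1  2  3  4  5  6  7  8  9 10
G :  0  1  0  1  0  1  0  1  0  1  0
G_B(10) = 0.
Combined Grundy value = 0 ⊕ 0 = 0.
A winning move leaves total XOR = 0, i.e. changes one component's Grundy value g to g ⊕ X where X is the current total.
Heap A: target g' = 0⊕0 = 0, but every legal move changes the Grundy value (mex property), so 0 moves.
Heap B: target g' = 0⊕0 = 0, but every legal move changes the Grundy value (mex property), so 0 moves.

0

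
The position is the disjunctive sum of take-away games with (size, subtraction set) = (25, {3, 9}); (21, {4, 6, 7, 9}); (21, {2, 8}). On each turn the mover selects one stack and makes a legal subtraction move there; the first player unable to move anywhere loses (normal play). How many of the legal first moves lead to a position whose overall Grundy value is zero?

Stack A, S = {3, 9}:
n :  0  1  2  3  4  5  6  7  8  9 10 11 12 13 14 15 16 17 18 19 20 21 22 23 24 25
G :  0  0  0  1  1  1  0  0  0  1  1  1  0  0  0  1  1  1  0  0  0  1  1  1  0  0
G_A(25) = 0.
Stack B, S = {4, 6, 7, 9}:
G(0) = 0
G(1) = mex{} = 0
G(2) = mex{} = 0
G(3) = mex{} = 0
G(4) = mex{0} = 1
G(5) = mex{0} = 1
G(6) = mex{0,0} = 1
G(7) = mex{0,0,0} = 1
G(8) = mex{1,0,0} = 2
G(9) = mex{1,0,0,0} = 2
G(10) = mex{1,1,0,0} = 2
G(11) = mex{1,1,1,0} = 2
G(12) = mex{2,1,1,0} = 3
G(13) = mex{2,1,1,1} = 0
G(14) = mex{2,2,1,1} = 0
G(15) = mex{2,2,2,1} = 0
G(16) = mex{3,2,2,1} = 0
G(17) = mex{0,2,2,2} = 1
G(18) = mex{0,3,2,2} = 1
G(19) = mex{0,0,3,2} = 1
G(20) = mex{0,0,0,2} = 1
G(21) = mex{1,0,0,3} = 2
G_B(21) = 2.
Stack C, S = {2, 8}:
n :  0  1  2  3  4  5  6  7  8  9 10 11 12 13 14 15 16 17 18 19 20 21
G :  0  0  1  1  0  0  1  1  2  2  0  0  1  1  0  0  1  1  2  2  0  0
G_C(21) = 0.
Combined Grundy value = 0 ⊕ 2 ⊕ 0 = 2.
A winning move leaves total XOR = 0, i.e. changes one component's Grundy value g to g ⊕ X where X is the current total.
Stack A: need g' = 0⊕2 = 2. Options: 25−3→G=1, 25−9→G=1. Hits: 0.
Stack B: need g' = 2⊕2 = 0. Options: 21−4→G=1, 21−6→G=0, 21−7→G=0, 21−9→G=3. Hits: 2.
Stack C: need g' = 0⊕2 = 2. Options: 21−2→G=2, 21−8→G=1. Hits: 1.

3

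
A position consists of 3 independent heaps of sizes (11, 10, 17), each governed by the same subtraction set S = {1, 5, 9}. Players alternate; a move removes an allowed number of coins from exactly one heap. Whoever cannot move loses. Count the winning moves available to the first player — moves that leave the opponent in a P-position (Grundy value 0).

0

All heaps use S = {1, 5, 9}:
G(0) = 0
G(1) = mex{0} = 1
G(2) = mex{1} = 0
G(3) = mex{0} = 1
G(4) = mex{1} = 0
G(5) = mex{0,0} = 1
G(6) = mex{1,1} = 0
G(7) = mex{0,0} = 1
G(8) = mex{1,1} = 0
G(9) = mex{0,0,0} = 1
G(10) = mex{1,1,1} = 0
G(11) = mex{0,0,0} = 1
G(12) = mex{1,1,1} = 0
G(13) = mex{0,0,0} = 1
G(14) = mex{1,1,1} = 0
G(15) = mex{0,0,0} = 1
G(16) = mex{1,1,1} = 0
G(17) = mex{0,0,0} = 1
Heap A: G(11) = 1.
Heap B: G(10) = 0.
Heap C: G(17) = 1.
Combined Grundy value = 1 ⊕ 0 ⊕ 1 = 0.
A winning move leaves total XOR = 0, i.e. changes one component's Grundy value g to g ⊕ X where X is the current total.
Heap A: target g' = 1⊕0 = 1, but every legal move changes the Grundy value (mex property), so 0 moves.
Heap B: target g' = 0⊕0 = 0, but every legal move changes the Grundy value (mex property), so 0 moves.
Heap C: target g' = 1⊕0 = 1, but every legal move changes the Grundy value (mex property), so 0 moves.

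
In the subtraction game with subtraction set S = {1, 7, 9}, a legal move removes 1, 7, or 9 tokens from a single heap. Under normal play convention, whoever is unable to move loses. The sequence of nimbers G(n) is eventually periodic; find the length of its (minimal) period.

2

n :  0  1  2  3  4  5  6  7  8  9 10 11 12 13 14
G :  0  1  0  1  0  1  0  1  0  1  0  1  0  1  0
G(n+2) = G(n) holds for n = 0,…,8 (a full window of length max(S) = 9), so the sequence is purely periodic with period 2.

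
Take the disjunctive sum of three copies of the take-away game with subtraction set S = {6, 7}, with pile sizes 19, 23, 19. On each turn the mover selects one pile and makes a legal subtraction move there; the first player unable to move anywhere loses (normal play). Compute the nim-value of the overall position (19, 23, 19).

All piles use S = {6, 7}:
n :  0  1  2  3  4  5  6  7  8  9 10 11 12 13 14 15 16 17 18 19 20 21 22 23
G :  0  0  0  0  0  0  1  1  1  1  1  1  2  0  0  0  0  0  0  1  1  1  1  1
Pile A: G(19) = 1.
Pile B: G(23) = 1.
Pile C: G(19) = 1.
Combined Grundy value = 1 ⊕ 1 ⊕ 1 = 1.

1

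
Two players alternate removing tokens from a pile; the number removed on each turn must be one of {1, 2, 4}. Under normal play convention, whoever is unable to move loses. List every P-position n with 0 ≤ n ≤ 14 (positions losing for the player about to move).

G(0) = 0
G(1) = mex{0} = 1
G(2) = mex{1,0} = 2
G(3) = mex{2,1} = 0
G(4) = mex{0,2,0} = 1
G(5) = mex{1,0,1} = 2
G(6) = mex{2,1,2} = 0
G(7) = mex{0,2,0} = 1
G(8) = mex{1,0,1} = 2
G(9) = mex{2,1,2} = 0
G(10) = mex{0,2,0} = 1
G(11) = mex{1,0,1} = 2
G(12) = mex{2,1,2} = 0
G(13) = mex{0,2,0} = 1
G(14) = mex{1,0,1} = 2
P-positions are exactly the n with G(n) = 0.

0, 3, 6, 9, 12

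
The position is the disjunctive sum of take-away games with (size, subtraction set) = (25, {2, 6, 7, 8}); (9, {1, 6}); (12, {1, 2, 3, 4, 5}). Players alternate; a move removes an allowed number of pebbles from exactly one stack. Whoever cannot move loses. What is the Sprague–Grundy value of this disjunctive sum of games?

3

Stack A, S = {2, 6, 7, 8}:
G(0) = 0
G(1) = mex{} = 0
G(2) = mex{0} = 1
G(3) = mex{0} = 1
G(4) = mex{1} = 0
G(5) = mex{1} = 0
G(6) = mex{0,0} = 1
G(7) = mex{0,0,0} = 1
G(8) = mex{1,1,0,0} = 2
G(9) = mex{1,1,1,0} = 2
G(10) = mex{2,0,1,1} = 3
G(11) = mex{2,0,0,1} = 3
G(12) = mex{3,1,0,0} = 2
G(13) = mex{3,1,1,0} = 2
G(14) = mex{2,2,1,1} = 0
G(15) = mex{2,2,2,1} = 0
G(16) = mex{0,3,2,2} = 1
G(17) = mex{0,3,3,2} = 1
G(18) = mex{1,2,3,3} = 0
G(19) = mex{1,2,2,3} = 0
G(20) = mex{0,0,2,2} = 1
G(21) = mex{0,0,0,2} = 1
G(22) = mex{1,1,0,0} = 2
G(23) = mex{1,1,1,0} = 2
G(24) = mex{2,0,1,1} = 3
G(25) = mex{2,0,0,1} = 3
G_A(25) = 3.
Stack B, S = {1, 6}:
n : 0 1 2 3 4 5 6 7 8 9
G : 0 1 0 1 0 1 2 0 1 0
G_B(9) = 0.
Stack C, S = {1, 2, 3, 4, 5}:
n :  0  1  2  3  4  5  6  7  8  9 10 11 12
G :  0  1  2  3  4  5  0  1  2  3  4  5  0
G_C(12) = 0.
Combined Grundy value = 3 ⊕ 0 ⊕ 0 = 3.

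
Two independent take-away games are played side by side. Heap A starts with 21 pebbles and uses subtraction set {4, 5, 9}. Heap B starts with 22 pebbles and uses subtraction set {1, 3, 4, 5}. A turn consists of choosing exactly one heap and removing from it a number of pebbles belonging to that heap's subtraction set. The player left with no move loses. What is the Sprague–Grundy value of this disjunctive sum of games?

Heap A, S = {4, 5, 9}:
n :  0  1  2  3  4  5  6  7  8  9 10 11 12 13 14 15 16 17 18 19 20 21
G :  0  0  0  0  1  1  1  1  2  2  2  2  3  0  0  0  0  1  1  1  1  2
G_A(21) = 2.
Heap B, S = {1, 3, 4, 5}:
G(0) = 0
G(1) = mex{0} = 1
G(2) = mex{1} = 0
G(3) = mex{0,0} = 1
G(4) = mex{1,1,0} = 2
G(5) = mex{2,0,1,0} = 3
G(6) = mex{3,1,0,1} = 2
G(7) = mex{2,2,1,0} = 3
G(8) = mex{3,3,2,1} = 0
G(9) = mex{0,2,3,2} = 1
G(10) = mex{1,3,2,3} = 0
G(11) = mex{0,0,3,2} = 1
G(12) = mex{1,1,0,3} = 2
G(13) = mex{2,0,1,0} = 3
G(14) = mex{3,1,0,1} = 2
G(15) = mex{2,2,1,0} = 3
G(16) = mex{3,3,2,1} = 0
G(17) = mex{0,2,3,2} = 1
G(18) = mex{1,3,2,3} = 0
G(19) = mex{0,0,3,2} = 1
G(20) = mex{1,1,0,3} = 2
G(21) = mex{2,0,1,0} = 3
G(22) = mex{3,1,0,1} = 2
G_B(22) = 2.
Combined Grundy value = 2 ⊕ 2 = 0.

0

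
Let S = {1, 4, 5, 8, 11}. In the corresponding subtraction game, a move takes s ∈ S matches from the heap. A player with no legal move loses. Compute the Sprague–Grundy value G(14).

G(0) = 0
G(1) = mex{0} = 1
G(2) = mex{1} = 0
G(3) = mex{0} = 1
G(4) = mex{1,0} = 2
G(5) = mex{2,1,0} = 3
G(6) = mex{3,0,1} = 2
G(7) = mex{2,1,0} = 3
G(8) = mex{3,2,1,0} = 4
G(9) = mex{4,3,2,1} = 0
G(10) = mex{0,2,3,0} = 1
G(11) = mex{1,3,2,1,0} = 4
G(12) = mex{4,4,3,2,1} = 0
G(13) = mex{0,0,4,3,0} = 1
G(14) = mex{1,1,0,2,1} = 3

3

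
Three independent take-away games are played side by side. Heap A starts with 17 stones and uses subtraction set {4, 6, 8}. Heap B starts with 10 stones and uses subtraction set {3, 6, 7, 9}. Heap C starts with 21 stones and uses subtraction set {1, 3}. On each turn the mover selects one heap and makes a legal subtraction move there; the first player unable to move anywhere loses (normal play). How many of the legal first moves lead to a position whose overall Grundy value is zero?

Heap A, S = {4, 6, 8}:
n :  0  1  2  3  4  5  6  7  8  9 10 11 12 13 14 15 16 17
G :  0  0  0  0  1  1  1  1  2  2  2  2  0  0  0  0  1  1
G_A(17) = 1.
Heap B, S = {3, 6, 7, 9}:
G(0) = 0
G(1) = mex{} = 0
G(2) = mex{} = 0
G(3) = mex{0} = 1
G(4) = mex{0} = 1
G(5) = mex{0} = 1
G(6) = mex{1,0} = 2
G(7) = mex{1,0,0} = 2
G(8) = mex{1,0,0} = 2
G(9) = mex{2,1,0,0} = 3
G(10) = mex{2,1,1,0} = 3
G_B(10) = 3.
Heap C, S = {1, 3}:
G(0) = 0
G(1) = mex{0} = 1
G(2) = mex{1} = 0
G(3) = mex{0,0} = 1
G(4) = mex{1,1} = 0
G(5) = mex{0,0} = 1
G(6) = mex{1,1} = 0
G(7) = mex{0,0} = 1
G(8) = mex{1,1} = 0
G(9) = mex{0,0} = 1
G(10) = mex{1,1} = 0
G(11) = mex{0,0} = 1
G(12) = mex{1,1} = 0
G(13) = mex{0,0} = 1
G(14) = mex{1,1} = 0
G(15) = mex{0,0} = 1
G(16) = mex{1,1} = 0
G(17) = mex{0,0} = 1
G(18) = mex{1,1} = 0
G(19) = mex{0,0} = 1
G(20) = mex{1,1} = 0
G(21) = mex{0,0} = 1
G_C(21) = 1.
Combined Grundy value = 1 ⊕ 3 ⊕ 1 = 3.
A winning move leaves total XOR = 0, i.e. changes one component's Grundy value g to g ⊕ X where X is the current total.
Heap A: need g' = 1⊕3 = 2. Options: 17−4→G=0, 17−6→G=2, 17−8→G=2. Hits: 2.
Heap B: need g' = 3⊕3 = 0. Options: 10−3→G=2, 10−6→G=1, 10−7→G=1, 10−9→G=0. Hits: 1.
Heap C: need g' = 1⊕3 = 2. Options: 21−1→G=0, 21−3→G=0. Hits: 0.

3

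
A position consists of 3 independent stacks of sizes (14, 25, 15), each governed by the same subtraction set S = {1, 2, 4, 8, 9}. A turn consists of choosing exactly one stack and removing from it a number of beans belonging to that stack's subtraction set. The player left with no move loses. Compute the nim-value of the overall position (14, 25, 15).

All stacks use S = {1, 2, 4, 8, 9}:
G(0) = 0
G(1) = mex{0} = 1
G(2) = mex{1,0} = 2
G(3) = mex{2,1} = 0
G(4) = mex{0,2,0} = 1
G(5) = mex{1,0,1} = 2
G(6) = mex{2,1,2} = 0
G(7) = mex{0,2,0} = 1
G(8) = mex{1,0,1,0} = 2
G(9) = mex{2,1,2,1,0} = 3
G(10) = mex{3,2,0,2,1} = 4
G(11) = mex{4,3,1,0,2} = 5
G(12) = mex{5,4,2,1,0} = 3
G(13) = mex{3,5,3,2,1} = 0
G(14) = mex{0,3,4,0,2} = 1
G(15) = mex{1,0,5,1,0} = 2
G(16) = mex{2,1,3,2,1} = 0
G(17) = mex{0,2,0,3,2} = 1
G(18) = mex{1,0,1,4,3} = 2
G(19) = mex{2,1,2,5,4} = 0
G(20) = mex{0,2,0,3,5} = 1
G(21) = mex{1,0,1,0,3} = 2
G(22) = mex{2,1,2,1,0} = 3
G(23) = mex{3,2,0,2,1} = 4
G(24) = mex{4,3,1,0,2} = 5
G(25) = mex{5,4,2,1,0} = 3
Stack A: G(14) = 1.
Stack B: G(25) = 3.
Stack C: G(15) = 2.
Combined Grundy value = 1 ⊕ 3 ⊕ 2 = 0.

0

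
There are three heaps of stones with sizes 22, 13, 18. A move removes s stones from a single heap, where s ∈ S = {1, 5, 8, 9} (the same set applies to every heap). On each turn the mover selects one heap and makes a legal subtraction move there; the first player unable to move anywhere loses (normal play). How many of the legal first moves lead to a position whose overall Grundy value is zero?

4

All heaps use S = {1, 5, 8, 9}:
n :  0  1  2  3  4  5  6  7  8  9 10 11 12 13 14 15 16 17 18 19 20 21 22
G :  0  1  0  1  0  1  0  1  2  3  2  3  2  3  2  3  0  1  0  1  0  1  0
Heap A: G(22) = 0.
Heap B: G(13) = 3.
Heap C: G(18) = 0.
Combined Grundy value = 0 ⊕ 3 ⊕ 0 = 3.
A winning move leaves total XOR = 0, i.e. changes one component's Grundy value g to g ⊕ X where X is the current total.
Heap A: need g' = 0⊕3 = 3. Options: 22−1→G=1, 22−5→G=1, 22−8→G=2, 22−9→G=3. Hits: 1.
Heap B: need g' = 3⊕3 = 0. Options: 13−1→G=2, 13−5→G=2, 13−8→G=1, 13−9→G=0. Hits: 1.
Heap C: need g' = 0⊕3 = 3. Options: 18−1→G=1, 18−5→G=3, 18−8→G=2, 18−9→G=3. Hits: 2.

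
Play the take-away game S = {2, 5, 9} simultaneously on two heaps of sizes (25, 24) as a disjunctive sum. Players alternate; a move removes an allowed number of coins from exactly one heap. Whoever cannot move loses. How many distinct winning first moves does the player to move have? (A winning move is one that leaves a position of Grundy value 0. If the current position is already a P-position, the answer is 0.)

5

All heaps use S = {2, 5, 9}:
n :  0  1  2  3  4  5  6  7  8  9 10 11 12 13 14 15 16 17 18 19 20 21 22 23 24 25
G :  0  0  1  1  0  2  1  0  0  1  1  0  2  1  0  0  1  1  0  2  1  0  0  1  1  0
Heap A: G(25) = 0.
Heap B: G(24) = 1.
Combined Grundy value = 0 ⊕ 1 = 1.
A winning move leaves total XOR = 0, i.e. changes one component's Grundy value g to g ⊕ X where X is the current total.
Heap A: need g' = 0⊕1 = 1. Options: 25−2→G=1, 25−5→G=1, 25−9→G=1. Hits: 3.
Heap B: need g' = 1⊕1 = 0. Options: 24−2→G=0, 24−5→G=2, 24−9→G=0. Hits: 2.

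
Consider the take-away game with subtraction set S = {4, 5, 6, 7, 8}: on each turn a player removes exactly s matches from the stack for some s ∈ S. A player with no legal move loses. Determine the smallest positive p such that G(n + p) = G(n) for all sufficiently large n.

n :  0  1  2  3  4  5  6  7  8  9 10 11 12 13 14 15 16 17 18 19 20 21 22 23 24 25
G :  0  0  0  0  1  1  1  1  2  2  2  2  0  0  0  0  1  1  1  1  2  2  2  2  0  0
G(n+12) = G(n) holds for n = 0,…,7 (a full window of length max(S) = 8), so the sequence is purely periodic with period 12.

12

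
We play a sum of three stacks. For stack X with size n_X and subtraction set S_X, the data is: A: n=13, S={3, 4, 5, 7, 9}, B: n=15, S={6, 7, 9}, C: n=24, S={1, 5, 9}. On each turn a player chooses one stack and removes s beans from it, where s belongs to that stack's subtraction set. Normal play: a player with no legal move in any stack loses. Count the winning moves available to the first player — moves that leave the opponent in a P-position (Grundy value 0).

Stack A, S = {3, 4, 5, 7, 9}:
n :  0  1  2  3  4  5  6  7  8  9 10 11 12 13
G :  0  0  0  1  1  1  2  2  2  3  3  3  0  0
G_A(13) = 0.
Stack B, S = {6, 7, 9}:
G(0) = 0
G(1) = mex{} = 0
G(2) = mex{} = 0
G(3) = mex{} = 0
G(4) = mex{} = 0
G(5) = mex{} = 0
G(6) = mex{0} = 1
G(7) = mex{0,0} = 1
G(8) = mex{0,0} = 1
G(9) = mex{0,0,0} = 1
G(10) = mex{0,0,0} = 1
G(11) = mex{0,0,0} = 1
G(12) = mex{1,0,0} = 2
G(13) = mex{1,1,0} = 2
G(14) = mex{1,1,0} = 2
G(15) = mex{1,1,1} = 0
G_B(15) = 0.
Stack C, S = {1, 5, 9}:
G(0) = 0
G(1) = mex{0} = 1
G(2) = mex{1} = 0
G(3) = mex{0} = 1
G(4) = mex{1} = 0
G(5) = mex{0,0} = 1
G(6) = mex{1,1} = 0
G(7) = mex{0,0} = 1
G(8) = mex{1,1} = 0
G(9) = mex{0,0,0} = 1
G(10) = mex{1,1,1} = 0
G(11) = mex{0,0,0} = 1
G(12) = mex{1,1,1} = 0
G(13) = mex{0,0,0} = 1
G(14) = mex{1,1,1} = 0
G(15) = mex{0,0,0} = 1
G(16) = mex{1,1,1} = 0
G(17) = mex{0,0,0} = 1
G(18) = mex{1,1,1} = 0
G(19) = mex{0,0,0} = 1
G(20) = mex{1,1,1} = 0
G(21) = mex{0,0,0} = 1
G(22) = mex{1,1,1} = 0
G(23) = mex{0,0,0} = 1
G(24) = mex{1,1,1} = 0
G_C(24) = 0.
Combined Grundy value = 0 ⊕ 0 ⊕ 0 = 0.
A winning move leaves total XOR = 0, i.e. changes one component's Grundy value g to g ⊕ X where X is the current total.
Stack A: target g' = 0⊕0 = 0, but every legal move changes the Grundy value (mex property), so 0 moves.
Stack B: target g' = 0⊕0 = 0, but every legal move changes the Grundy value (mex property), so 0 moves.
Stack C: target g' = 0⊕0 = 0, but every legal move changes the Grundy value (mex property), so 0 moves.

0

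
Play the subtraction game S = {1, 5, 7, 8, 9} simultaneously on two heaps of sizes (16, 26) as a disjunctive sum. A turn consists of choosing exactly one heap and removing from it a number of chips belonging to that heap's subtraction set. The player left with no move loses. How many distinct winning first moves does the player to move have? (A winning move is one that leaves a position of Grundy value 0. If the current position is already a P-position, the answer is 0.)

2

All heaps use S = {1, 5, 7, 8, 9}:
n :  0  1  2  3  4  5  6  7  8  9 10 11 12 13 14 15 16 17 18 19 20 21 22 23 24 25 26
G :  0  1  0  1  0  1  0  1  2  3  2  3  2  3  2  3  0  1  0  1  0  1  0  1  2  3  2
Heap A: G(16) = 0.
Heap B: G(26) = 2.
Combined Grundy value = 0 ⊕ 2 = 2.
A winning move leaves total XOR = 0, i.e. changes one component's Grundy value g to g ⊕ X where X is the current total.
Heap A: need g' = 0⊕2 = 2. Options: 16−1→G=3, 16−5→G=3, 16−7→G=3, 16−8→G=2, 16−9→G=1. Hits: 1.
Heap B: need g' = 2⊕2 = 0. Options: 26−1→G=3, 26−5→G=1, 26−7→G=1, 26−8→G=0, 26−9→G=1. Hits: 1.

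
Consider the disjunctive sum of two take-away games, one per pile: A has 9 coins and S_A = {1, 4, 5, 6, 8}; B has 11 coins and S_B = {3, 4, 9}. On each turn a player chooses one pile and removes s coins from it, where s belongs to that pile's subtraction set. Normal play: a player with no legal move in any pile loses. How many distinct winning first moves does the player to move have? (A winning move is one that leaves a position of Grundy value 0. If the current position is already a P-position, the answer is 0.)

5

Pile A, S = {1, 4, 5, 6, 8}:
G(0) = 0
G(1) = mex{0} = 1
G(2) = mex{1} = 0
G(3) = mex{0} = 1
G(4) = mex{1,0} = 2
G(5) = mex{2,1,0} = 3
G(6) = mex{3,0,1,0} = 2
G(7) = mex{2,1,0,1} = 3
G(8) = mex{3,2,1,0,0} = 4
G(9) = mex{4,3,2,1,1} = 0
G_A(9) = 0.
Pile B, S = {3, 4, 9}:
G(0) = 0
G(1) = mex{} = 0
G(2) = mex{} = 0
G(3) = mex{0} = 1
G(4) = mex{0,0} = 1
G(5) = mex{0,0} = 1
G(6) = mex{1,0} = 2
G(7) = mex{1,1} = 0
G(8) = mex{1,1} = 0
G(9) = mex{2,1,0} = 3
G(10) = mex{0,2,0} = 1
G(11) = mex{0,0,0} = 1
G_B(11) = 1.
Combined Grundy value = 0 ⊕ 1 = 1.
A winning move leaves total XOR = 0, i.e. changes one component's Grundy value g to g ⊕ X where X is the current total.
Pile A: need g' = 0⊕1 = 1. Options: 9−1→G=4, 9−4→G=3, 9−5→G=2, 9−6→G=1, 9−8→G=1. Hits: 2.
Pile B: need g' = 1⊕1 = 0. Options: 11−3→G=0, 11−4→G=0, 11−9→G=0. Hits: 3.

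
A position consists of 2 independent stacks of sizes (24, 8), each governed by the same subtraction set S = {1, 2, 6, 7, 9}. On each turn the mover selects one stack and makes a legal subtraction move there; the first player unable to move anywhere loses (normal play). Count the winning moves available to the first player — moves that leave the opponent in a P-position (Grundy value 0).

All stacks use S = {1, 2, 6, 7, 9}:
G(0) = 0
G(1) = mex{0} = 1
G(2) = mex{1,0} = 2
G(3) = mex{2,1} = 0
G(4) = mex{0,2} = 1
G(5) = mex{1,0} = 2
G(6) = mex{2,1,0} = 3
G(7) = mex{3,2,1,0} = 4
G(8) = mex{4,3,2,1} = 0
G(9) = mex{0,4,0,2,0} = 1
G(10) = mex{1,0,1,0,1} = 2
G(11) = mex{2,1,2,1,2} = 0
G(12) = mex{0,2,3,2,0} = 1
G(13) = mex{1,0,4,3,1} = 2
G(14) = mex{2,1,0,4,2} = 3
G(15) = mex{3,2,1,0,3} = 4
G(16) = mex{4,3,2,1,4} = 0
G(17) = mex{0,4,0,2,0} = 1
G(18) = mex{1,0,1,0,1} = 2
G(19) = mex{2,1,2,1,2} = 0
G(20) = mex{0,2,3,2,0} = 1
G(21) = mex{1,0,4,3,1} = 2
G(22) = mex{2,1,0,4,2} = 3
G(23) = mex{3,2,1,0,3} = 4
G(24) = mex{4,3,2,1,4} = 0
Stack A: G(24) = 0.
Stack B: G(8) = 0.
Combined Grundy value = 0 ⊕ 0 = 0.
A winning move leaves total XOR = 0, i.e. changes one component's Grundy value g to g ⊕ X where X is the current total.
Stack A: target g' = 0⊕0 = 0, but every legal move changes the Grundy value (mex property), so 0 moves.
Stack B: target g' = 0⊕0 = 0, but every legal move changes the Grundy value (mex property), so 0 moves.

0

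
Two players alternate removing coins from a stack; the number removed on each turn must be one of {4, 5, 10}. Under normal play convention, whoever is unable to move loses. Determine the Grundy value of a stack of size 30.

0

n :  0  1  2  3  4  5  6  7  8  9 10 11 12 13 14 15 16 17 18 19 20 21 22 23 24 25 26 27 28 29 30
G :  0  0  0  0  1  1  1  1  2  0  2  2  3  1  3  0  0  0  0  1  1  1  1  2  0  2  2  3  1  3  0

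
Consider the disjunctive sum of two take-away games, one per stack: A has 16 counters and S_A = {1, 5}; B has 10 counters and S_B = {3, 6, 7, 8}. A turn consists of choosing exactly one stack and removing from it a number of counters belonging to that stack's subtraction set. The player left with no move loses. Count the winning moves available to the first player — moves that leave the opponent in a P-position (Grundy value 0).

Stack A, S = {1, 5}:
G(0) = 0
G(1) = mex{0} = 1
G(2) = mex{1} = 0
G(3) = mex{0} = 1
G(4) = mex{1} = 0
G(5) = mex{0,0} = 1
G(6) = mex{1,1} = 0
G(7) = mex{0,0} = 1
G(8) = mex{1,1} = 0
G(9) = mex{0,0} = 1
G(10) = mex{1,1} = 0
G(11) = mex{0,0} = 1
G(12) = mex{1,1} = 0
G(13) = mex{0,0} = 1
G(14) = mex{1,1} = 0
G(15) = mex{0,0} = 1
G(16) = mex{1,1} = 0
G_A(16) = 0.
Stack B, S = {3, 6, 7, 8}:
G(0) = 0
G(1) = mex{} = 0
G(2) = mex{} = 0
G(3) = mex{0} = 1
G(4) = mex{0} = 1
G(5) = mex{0} = 1
G(6) = mex{1,0} = 2
G(7) = mex{1,0,0} = 2
G(8) = mex{1,0,0,0} = 2
G(9) = mex{2,1,0,0} = 3
G(10) = mex{2,1,1,0} = 3
G_B(10) = 3.
Combined Grundy value = 0 ⊕ 3 = 3.
A winning move leaves total XOR = 0, i.e. changes one component's Grundy value g to g ⊕ X where X is the current total.
Stack A: need g' = 0⊕3 = 3. Options: 16−1→G=1, 16−5→G=1. Hits: 0.
Stack B: need g' = 3⊕3 = 0. Options: 10−3→G=2, 10−6→G=1, 10−7→G=1, 10−8→G=0. Hits: 1.

1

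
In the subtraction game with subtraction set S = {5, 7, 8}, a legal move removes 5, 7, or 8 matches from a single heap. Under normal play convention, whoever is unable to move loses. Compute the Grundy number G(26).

0

G(0) = 0
G(1) = mex{} = 0
G(2) = mex{} = 0
G(3) = mex{} = 0
G(4) = mex{} = 0
G(5) = mex{0} = 1
G(6) = mex{0} = 1
G(7) = mex{0,0} = 1
G(8) = mex{0,0,0} = 1
G(9) = mex{0,0,0} = 1
G(10) = mex{1,0,0} = 2
G(11) = mex{1,0,0} = 2
G(12) = mex{1,1,0} = 2
G(13) = mex{1,1,1} = 0
G(14) = mex{1,1,1} = 0
G(15) = mex{2,1,1} = 0
G(16) = mex{2,1,1} = 0
G(17) = mex{2,2,1} = 0
G(18) = mex{0,2,2} = 1
G(19) = mex{0,2,2} = 1
G(20) = mex{0,0,2} = 1
G(21) = mex{0,0,0} = 1
G(22) = mex{0,0,0} = 1
G(23) = mex{1,0,0} = 2
G(24) = mex{1,0,0} = 2
G(25) = mex{1,1,0} = 2
G(26) = mex{1,1,1} = 0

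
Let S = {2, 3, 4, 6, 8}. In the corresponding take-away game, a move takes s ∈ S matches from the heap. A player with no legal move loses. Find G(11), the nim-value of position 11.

n :  0  1  2  3  4  5  6  7  8  9 10 11
G :  0  0  1  1  2  2  3  3  4  4  0  0

0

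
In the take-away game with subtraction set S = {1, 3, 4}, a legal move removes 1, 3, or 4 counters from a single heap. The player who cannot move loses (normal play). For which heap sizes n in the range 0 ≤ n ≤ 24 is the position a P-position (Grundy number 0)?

n :  0  1  2  3  4  5  6  7  8  9 10 11 12 13 14 15 16 17 18 19 20 21 22 23 24
G :  0  1  0  1  2  3  2  0  1  0  1  2  3  2  0  1  0  1  2  3  2  0  1  0  1
P-positions are exactly the n with G(n) = 0.

0, 2, 7, 9, 14, 16, 21, 23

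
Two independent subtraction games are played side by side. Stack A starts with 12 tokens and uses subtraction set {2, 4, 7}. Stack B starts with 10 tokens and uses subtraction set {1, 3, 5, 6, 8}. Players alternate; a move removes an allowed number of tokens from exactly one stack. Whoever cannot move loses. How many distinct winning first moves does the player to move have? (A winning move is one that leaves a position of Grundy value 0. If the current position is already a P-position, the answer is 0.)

Stack A, S = {2, 4, 7}:
n :  0  1  2  3  4  5  6  7  8  9 10 11 12
G :  0  0  1  1  2  2  0  3  1  0  2  1  0
G_A(12) = 0.
Stack B, S = {1, 3, 5, 6, 8}:
n :  0  1  2  3  4  5  6  7  8  9 10
G :  0  1  0  1  0  1  2  3  2  3  2
G_B(10) = 2.
Combined Grundy value = 0 ⊕ 2 = 2.
A winning move leaves total XOR = 0, i.e. changes one component's Grundy value g to g ⊕ X where X is the current total.
Stack A: need g' = 0⊕2 = 2. Options: 12−2→G=2, 12−4→G=1, 12−7→G=2. Hits: 2.
Stack B: need g' = 2⊕2 = 0. Options: 10−1→G=3, 10−3→G=3, 10−5→G=1, 10−6→G=0, 10−8→G=0. Hits: 2.

4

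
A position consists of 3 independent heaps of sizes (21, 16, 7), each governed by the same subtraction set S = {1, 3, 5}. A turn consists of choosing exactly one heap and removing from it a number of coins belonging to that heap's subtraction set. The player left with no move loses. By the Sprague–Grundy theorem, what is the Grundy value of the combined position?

All heaps use S = {1, 3, 5}:
G(0) = 0
G(1) = mex{0} = 1
G(2) = mex{1} = 0
G(3) = mex{0,0} = 1
G(4) = mex{1,1} = 0
G(5) = mex{0,0,0} = 1
G(6) = mex{1,1,1} = 0
G(7) = mex{0,0,0} = 1
G(8) = mex{1,1,1} = 0
G(9) = mex{0,0,0} = 1
G(10) = mex{1,1,1} = 0
G(11) = mex{0,0,0} = 1
G(12) = mex{1,1,1} = 0
G(13) = mex{0,0,0} = 1
G(14) = mex{1,1,1} = 0
G(15) = mex{0,0,0} = 1
G(16) = mex{1,1,1} = 0
G(17) = mex{0,0,0} = 1
G(18) = mex{1,1,1} = 0
G(19) = mex{0,0,0} = 1
G(20) = mex{1,1,1} = 0
G(21) = mex{0,0,0} = 1
Heap A: G(21) = 1.
Heap B: G(16) = 0.
Heap C: G(7) = 1.
Combined Grundy value = 1 ⊕ 0 ⊕ 1 = 0.

0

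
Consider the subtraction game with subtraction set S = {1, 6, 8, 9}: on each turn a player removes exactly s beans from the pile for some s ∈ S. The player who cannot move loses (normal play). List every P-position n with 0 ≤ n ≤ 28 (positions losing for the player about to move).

0, 2, 4, 7, 14, 17, 19, 21, 24

G(0) = 0
G(1) = mex{0} = 1
G(2) = mex{1} = 0
G(3) = mex{0} = 1
G(4) = mex{1} = 0
G(5) = mex{0} = 1
G(6) = mex{1,0} = 2
G(7) = mex{2,1} = 0
G(8) = mex{0,0,0} = 1
G(9) = mex{1,1,1,0} = 2
G(10) = mex{2,0,0,1} = 3
G(11) = mex{3,1,1,0} = 2
G(12) = mex{2,2,0,1} = 3
G(13) = mex{3,0,1,0} = 2
G(14) = mex{2,1,2,1} = 0
G(15) = mex{0,2,0,2} = 1
G(16) = mex{1,3,1,0} = 2
G(17) = mex{2,2,2,1} = 0
G(18) = mex{0,3,3,2} = 1
G(19) = mex{1,2,2,3} = 0
G(20) = mex{0,0,3,2} = 1
G(21) = mex{1,1,2,3} = 0
G(22) = mex{0,2,0,2} = 1
G(23) = mex{1,0,1,0} = 2
G(24) = mex{2,1,2,1} = 0
G(25) = mex{0,0,0,2} = 1
G(26) = mex{1,1,1,0} = 2
G(27) = mex{2,0,0,1} = 3
G(28) = mex{3,1,1,0} = 2
P-positions are exactly the n with G(n) = 0.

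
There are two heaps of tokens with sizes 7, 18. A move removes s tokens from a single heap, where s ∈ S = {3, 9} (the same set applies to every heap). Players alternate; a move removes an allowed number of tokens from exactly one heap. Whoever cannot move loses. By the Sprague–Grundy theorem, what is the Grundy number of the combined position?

0

All heaps use S = {3, 9}:
n :  0  1  2  3  4  5  6  7  8  9 10 11 12 13 14 15 16 17 18
G :  0  0  0  1  1  1  0  0  0  1  1  1  0  0  0  1  1  1  0
Heap A: G(7) = 0.
Heap B: G(18) = 0.
Combined Grundy value = 0 ⊕ 0 = 0.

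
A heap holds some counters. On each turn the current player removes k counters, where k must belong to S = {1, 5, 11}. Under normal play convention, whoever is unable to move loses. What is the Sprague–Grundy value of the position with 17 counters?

1

G(0) = 0
G(1) = mex{0} = 1
G(2) = mex{1} = 0
G(3) = mex{0} = 1
G(4) = mex{1} = 0
G(5) = mex{0,0} = 1
G(6) = mex{1,1} = 0
G(7) = mex{0,0} = 1
G(8) = mex{1,1} = 0
G(9) = mex{0,0} = 1
G(10) = mex{1,1} = 0
G(11) = mex{0,0,0} = 1
G(12) = mex{1,1,1} = 0
G(13) = mex{0,0,0} = 1
G(14) = mex{1,1,1} = 0
G(15) = mex{0,0,0} = 1
G(16) = mex{1,1,1} = 0
G(17) = mex{0,0,0} = 1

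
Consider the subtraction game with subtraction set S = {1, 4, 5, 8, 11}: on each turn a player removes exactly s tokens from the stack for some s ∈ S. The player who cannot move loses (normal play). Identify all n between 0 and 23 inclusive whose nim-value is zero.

n :  0  1  2  3  4  5  6  7  8  9 10 11 12 13 14 15 16 17 18 19 20 21 22 23
G :  0  1  0  1  2  3  2  3  4  0  1  4  0  1  3  0  1  3  0  1  2  0  1  2
P-positions are exactly the n with G(n) = 0.

0, 2, 9, 12, 15, 18, 21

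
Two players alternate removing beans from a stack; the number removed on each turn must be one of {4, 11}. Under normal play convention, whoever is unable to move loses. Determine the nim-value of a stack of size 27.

1

G(0) = 0
G(1) = mex{} = 0
G(2) = mex{} = 0
G(3) = mex{} = 0
G(4) = mex{0} = 1
G(5) = mex{0} = 1
G(6) = mex{0} = 1
G(7) = mex{0} = 1
G(8) = mex{1} = 0
G(9) = mex{1} = 0
G(10) = mex{1} = 0
G(11) = mex{1,0} = 2
G(12) = mex{0,0} = 1
G(13) = mex{0,0} = 1
G(14) = mex{0,0} = 1
G(15) = mex{2,1} = 0
G(16) = mex{1,1} = 0
G(17) = mex{1,1} = 0
G(18) = mex{1,1} = 0
G(19) = mex{0,0} = 1
G(20) = mex{0,0} = 1
G(21) = mex{0,0} = 1
G(22) = mex{0,2} = 1
G(23) = mex{1,1} = 0
G(24) = mex{1,1} = 0
G(25) = mex{1,1} = 0
G(26) = mex{1,0} = 2
G(27) = mex{0,0} = 1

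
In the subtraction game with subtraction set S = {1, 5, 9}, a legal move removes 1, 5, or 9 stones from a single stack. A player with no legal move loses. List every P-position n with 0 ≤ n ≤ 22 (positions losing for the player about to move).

0, 2, 4, 6, 8, 10, 12, 14, 16, 18, 20, 22

n :  0  1  2  3  4  5  6  7  8  9 10 11 12 13 14 15 16 17 18 19 20 21 22
G :  0  1  0  1  0  1  0  1  0  1  0  1  0  1  0  1  0  1  0  1  0  1  0
P-positions are exactly the n with G(n) = 0.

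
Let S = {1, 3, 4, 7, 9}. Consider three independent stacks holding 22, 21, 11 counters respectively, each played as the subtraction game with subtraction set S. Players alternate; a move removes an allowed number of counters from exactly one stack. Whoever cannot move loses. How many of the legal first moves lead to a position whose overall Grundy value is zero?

0

All stacks use S = {1, 3, 4, 7, 9}:
G(0) = 0
G(1) = mex{0} = 1
G(2) = mex{1} = 0
G(3) = mex{0,0} = 1
G(4) = mex{1,1,0} = 2
G(5) = mex{2,0,1} = 3
G(6) = mex{3,1,0} = 2
G(7) = mex{2,2,1,0} = 3
G(8) = mex{3,3,2,1} = 0
G(9) = mex{0,2,3,0,0} = 1
G(10) = mex{1,3,2,1,1} = 0
G(11) = mex{0,0,3,2,0} = 1
G(12) = mex{1,1,0,3,1} = 2
G(13) = mex{2,0,1,2,2} = 3
G(14) = mex{3,1,0,3,3} = 2
G(15) = mex{2,2,1,0,2} = 3
G(16) = mex{3,3,2,1,3} = 0
G(17) = mex{0,2,3,0,0} = 1
G(18) = mex{1,3,2,1,1} = 0
G(19) = mex{0,0,3,2,0} = 1
G(20) = mex{1,1,0,3,1} = 2
G(21) = mex{2,0,1,2,2} = 3
G(22) = mex{3,1,0,3,3} = 2
Stack A: G(22) = 2.
Stack B: G(21) = 3.
Stack C: G(11) = 1.
Combined Grundy value = 2 ⊕ 3 ⊕ 1 = 0.
A winning move leaves total XOR = 0, i.e. changes one component's Grundy value g to g ⊕ X where X is the current total.
Stack A: target g' = 2⊕0 = 2, but every legal move changes the Grundy value (mex property), so 0 moves.
Stack B: target g' = 3⊕0 = 3, but every legal move changes the Grundy value (mex property), so 0 moves.
Stack C: target g' = 1⊕0 = 1, but every legal move changes the Grundy value (mex property), so 0 moves.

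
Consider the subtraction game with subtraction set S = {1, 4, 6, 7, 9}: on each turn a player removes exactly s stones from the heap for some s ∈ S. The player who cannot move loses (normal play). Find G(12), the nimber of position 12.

n :  0  1  2  3  4  5  6  7  8  9 10 11 12
G :  0  1  0  1  2  0  1  2  3  2  0  1  2

2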